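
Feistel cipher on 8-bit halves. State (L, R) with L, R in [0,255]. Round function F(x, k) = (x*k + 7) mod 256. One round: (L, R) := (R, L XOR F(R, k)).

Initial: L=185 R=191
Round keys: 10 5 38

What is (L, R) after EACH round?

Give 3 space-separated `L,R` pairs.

Answer: 191,196 196,100 100,27

Derivation:
Round 1 (k=10): L=191 R=196
Round 2 (k=5): L=196 R=100
Round 3 (k=38): L=100 R=27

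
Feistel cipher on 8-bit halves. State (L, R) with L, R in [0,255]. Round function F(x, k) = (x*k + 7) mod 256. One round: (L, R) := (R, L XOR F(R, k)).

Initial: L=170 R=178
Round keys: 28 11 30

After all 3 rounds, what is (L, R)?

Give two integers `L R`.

Answer: 156 154

Derivation:
Round 1 (k=28): L=178 R=213
Round 2 (k=11): L=213 R=156
Round 3 (k=30): L=156 R=154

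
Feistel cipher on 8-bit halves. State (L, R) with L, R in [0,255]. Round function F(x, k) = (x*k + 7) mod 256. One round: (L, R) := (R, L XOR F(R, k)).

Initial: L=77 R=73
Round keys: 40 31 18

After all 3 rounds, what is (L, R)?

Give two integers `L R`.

Answer: 108 189

Derivation:
Round 1 (k=40): L=73 R=34
Round 2 (k=31): L=34 R=108
Round 3 (k=18): L=108 R=189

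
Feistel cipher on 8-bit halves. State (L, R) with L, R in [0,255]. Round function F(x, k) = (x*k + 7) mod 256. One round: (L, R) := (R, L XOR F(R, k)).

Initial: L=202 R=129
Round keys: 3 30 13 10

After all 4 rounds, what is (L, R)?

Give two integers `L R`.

Round 1 (k=3): L=129 R=64
Round 2 (k=30): L=64 R=6
Round 3 (k=13): L=6 R=21
Round 4 (k=10): L=21 R=223

Answer: 21 223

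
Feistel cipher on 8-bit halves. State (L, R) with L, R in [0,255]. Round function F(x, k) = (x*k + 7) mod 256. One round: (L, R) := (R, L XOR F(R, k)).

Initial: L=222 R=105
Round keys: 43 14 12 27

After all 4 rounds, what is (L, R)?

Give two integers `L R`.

Round 1 (k=43): L=105 R=116
Round 2 (k=14): L=116 R=54
Round 3 (k=12): L=54 R=251
Round 4 (k=27): L=251 R=182

Answer: 251 182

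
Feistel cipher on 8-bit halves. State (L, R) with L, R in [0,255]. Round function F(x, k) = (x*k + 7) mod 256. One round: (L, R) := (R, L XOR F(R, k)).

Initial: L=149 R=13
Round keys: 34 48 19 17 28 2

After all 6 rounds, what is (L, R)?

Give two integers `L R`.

Answer: 238 65

Derivation:
Round 1 (k=34): L=13 R=84
Round 2 (k=48): L=84 R=202
Round 3 (k=19): L=202 R=81
Round 4 (k=17): L=81 R=162
Round 5 (k=28): L=162 R=238
Round 6 (k=2): L=238 R=65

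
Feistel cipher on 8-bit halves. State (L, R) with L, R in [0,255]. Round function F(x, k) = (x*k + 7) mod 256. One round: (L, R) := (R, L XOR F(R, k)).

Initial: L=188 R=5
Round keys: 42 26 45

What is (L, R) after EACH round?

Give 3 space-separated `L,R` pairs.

Round 1 (k=42): L=5 R=101
Round 2 (k=26): L=101 R=76
Round 3 (k=45): L=76 R=6

Answer: 5,101 101,76 76,6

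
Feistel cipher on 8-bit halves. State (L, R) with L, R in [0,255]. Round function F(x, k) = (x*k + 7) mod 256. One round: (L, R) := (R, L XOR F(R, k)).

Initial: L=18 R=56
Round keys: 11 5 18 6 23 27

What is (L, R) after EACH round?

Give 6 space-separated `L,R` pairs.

Answer: 56,125 125,64 64,250 250,163 163,86 86,186

Derivation:
Round 1 (k=11): L=56 R=125
Round 2 (k=5): L=125 R=64
Round 3 (k=18): L=64 R=250
Round 4 (k=6): L=250 R=163
Round 5 (k=23): L=163 R=86
Round 6 (k=27): L=86 R=186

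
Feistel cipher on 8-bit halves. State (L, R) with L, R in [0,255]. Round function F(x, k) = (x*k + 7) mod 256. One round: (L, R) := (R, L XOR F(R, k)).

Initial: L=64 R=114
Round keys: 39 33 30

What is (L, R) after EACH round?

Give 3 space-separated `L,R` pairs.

Answer: 114,37 37,190 190,110

Derivation:
Round 1 (k=39): L=114 R=37
Round 2 (k=33): L=37 R=190
Round 3 (k=30): L=190 R=110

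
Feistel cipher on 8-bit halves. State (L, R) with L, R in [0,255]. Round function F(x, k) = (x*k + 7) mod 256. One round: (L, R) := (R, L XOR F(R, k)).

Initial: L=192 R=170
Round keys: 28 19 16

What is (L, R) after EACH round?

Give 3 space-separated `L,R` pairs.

Round 1 (k=28): L=170 R=95
Round 2 (k=19): L=95 R=190
Round 3 (k=16): L=190 R=184

Answer: 170,95 95,190 190,184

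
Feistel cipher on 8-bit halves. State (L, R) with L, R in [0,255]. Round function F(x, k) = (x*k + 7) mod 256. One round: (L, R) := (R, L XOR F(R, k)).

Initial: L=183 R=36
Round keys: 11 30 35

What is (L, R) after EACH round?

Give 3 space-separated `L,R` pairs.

Round 1 (k=11): L=36 R=36
Round 2 (k=30): L=36 R=27
Round 3 (k=35): L=27 R=156

Answer: 36,36 36,27 27,156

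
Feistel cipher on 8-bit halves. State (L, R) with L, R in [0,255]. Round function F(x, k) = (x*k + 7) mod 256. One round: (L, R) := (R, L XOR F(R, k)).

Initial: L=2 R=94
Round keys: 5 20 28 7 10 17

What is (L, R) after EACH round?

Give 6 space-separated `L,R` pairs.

Round 1 (k=5): L=94 R=223
Round 2 (k=20): L=223 R=45
Round 3 (k=28): L=45 R=44
Round 4 (k=7): L=44 R=22
Round 5 (k=10): L=22 R=207
Round 6 (k=17): L=207 R=208

Answer: 94,223 223,45 45,44 44,22 22,207 207,208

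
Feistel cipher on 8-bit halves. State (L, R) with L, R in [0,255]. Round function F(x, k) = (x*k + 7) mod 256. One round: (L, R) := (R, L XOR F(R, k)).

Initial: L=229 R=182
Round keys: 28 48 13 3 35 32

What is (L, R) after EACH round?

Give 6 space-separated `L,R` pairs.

Round 1 (k=28): L=182 R=10
Round 2 (k=48): L=10 R=81
Round 3 (k=13): L=81 R=46
Round 4 (k=3): L=46 R=192
Round 5 (k=35): L=192 R=105
Round 6 (k=32): L=105 R=231

Answer: 182,10 10,81 81,46 46,192 192,105 105,231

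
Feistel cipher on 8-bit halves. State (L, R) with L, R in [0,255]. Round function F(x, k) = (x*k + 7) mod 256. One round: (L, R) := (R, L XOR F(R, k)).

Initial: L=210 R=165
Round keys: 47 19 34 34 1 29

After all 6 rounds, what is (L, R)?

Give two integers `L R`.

Round 1 (k=47): L=165 R=128
Round 2 (k=19): L=128 R=34
Round 3 (k=34): L=34 R=11
Round 4 (k=34): L=11 R=95
Round 5 (k=1): L=95 R=109
Round 6 (k=29): L=109 R=63

Answer: 109 63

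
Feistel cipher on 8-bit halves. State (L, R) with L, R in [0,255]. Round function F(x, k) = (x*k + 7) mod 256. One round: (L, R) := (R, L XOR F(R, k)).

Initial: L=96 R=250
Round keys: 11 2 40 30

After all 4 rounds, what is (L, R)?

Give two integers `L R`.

Answer: 26 184

Derivation:
Round 1 (k=11): L=250 R=165
Round 2 (k=2): L=165 R=171
Round 3 (k=40): L=171 R=26
Round 4 (k=30): L=26 R=184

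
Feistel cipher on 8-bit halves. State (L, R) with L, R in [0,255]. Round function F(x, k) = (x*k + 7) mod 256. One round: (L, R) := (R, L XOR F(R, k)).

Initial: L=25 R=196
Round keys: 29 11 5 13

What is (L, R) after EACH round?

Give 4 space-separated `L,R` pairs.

Answer: 196,34 34,185 185,134 134,108

Derivation:
Round 1 (k=29): L=196 R=34
Round 2 (k=11): L=34 R=185
Round 3 (k=5): L=185 R=134
Round 4 (k=13): L=134 R=108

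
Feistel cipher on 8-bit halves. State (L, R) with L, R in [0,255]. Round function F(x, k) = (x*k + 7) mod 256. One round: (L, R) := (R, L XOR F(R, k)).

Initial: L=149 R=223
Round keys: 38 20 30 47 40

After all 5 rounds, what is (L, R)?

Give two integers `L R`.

Round 1 (k=38): L=223 R=180
Round 2 (k=20): L=180 R=200
Round 3 (k=30): L=200 R=195
Round 4 (k=47): L=195 R=28
Round 5 (k=40): L=28 R=164

Answer: 28 164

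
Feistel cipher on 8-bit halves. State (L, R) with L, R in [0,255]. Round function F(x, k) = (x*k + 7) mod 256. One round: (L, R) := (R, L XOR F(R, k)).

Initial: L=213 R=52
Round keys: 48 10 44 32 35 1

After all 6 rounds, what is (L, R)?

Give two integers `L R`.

Round 1 (k=48): L=52 R=18
Round 2 (k=10): L=18 R=143
Round 3 (k=44): L=143 R=137
Round 4 (k=32): L=137 R=168
Round 5 (k=35): L=168 R=118
Round 6 (k=1): L=118 R=213

Answer: 118 213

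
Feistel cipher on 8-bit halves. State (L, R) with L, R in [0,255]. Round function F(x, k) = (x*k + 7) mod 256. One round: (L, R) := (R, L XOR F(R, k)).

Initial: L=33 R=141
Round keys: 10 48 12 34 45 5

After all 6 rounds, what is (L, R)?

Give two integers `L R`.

Round 1 (k=10): L=141 R=168
Round 2 (k=48): L=168 R=10
Round 3 (k=12): L=10 R=215
Round 4 (k=34): L=215 R=159
Round 5 (k=45): L=159 R=45
Round 6 (k=5): L=45 R=119

Answer: 45 119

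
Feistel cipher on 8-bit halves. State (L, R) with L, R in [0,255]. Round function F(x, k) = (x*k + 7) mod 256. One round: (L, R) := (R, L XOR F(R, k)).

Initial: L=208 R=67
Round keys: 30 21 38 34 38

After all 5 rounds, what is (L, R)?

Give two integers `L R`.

Round 1 (k=30): L=67 R=49
Round 2 (k=21): L=49 R=79
Round 3 (k=38): L=79 R=240
Round 4 (k=34): L=240 R=168
Round 5 (k=38): L=168 R=7

Answer: 168 7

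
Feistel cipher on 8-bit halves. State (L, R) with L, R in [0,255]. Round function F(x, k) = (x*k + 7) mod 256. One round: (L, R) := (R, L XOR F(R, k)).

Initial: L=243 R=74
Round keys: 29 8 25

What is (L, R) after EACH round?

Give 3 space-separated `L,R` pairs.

Answer: 74,154 154,157 157,198

Derivation:
Round 1 (k=29): L=74 R=154
Round 2 (k=8): L=154 R=157
Round 3 (k=25): L=157 R=198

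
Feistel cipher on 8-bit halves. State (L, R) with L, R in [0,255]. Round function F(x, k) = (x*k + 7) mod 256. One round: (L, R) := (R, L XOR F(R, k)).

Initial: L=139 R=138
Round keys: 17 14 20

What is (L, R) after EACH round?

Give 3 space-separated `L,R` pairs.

Answer: 138,186 186,185 185,193

Derivation:
Round 1 (k=17): L=138 R=186
Round 2 (k=14): L=186 R=185
Round 3 (k=20): L=185 R=193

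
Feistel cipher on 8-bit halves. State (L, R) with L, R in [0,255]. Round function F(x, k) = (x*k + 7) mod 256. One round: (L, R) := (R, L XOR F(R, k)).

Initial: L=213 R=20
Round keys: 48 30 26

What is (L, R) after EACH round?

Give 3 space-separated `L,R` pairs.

Round 1 (k=48): L=20 R=18
Round 2 (k=30): L=18 R=55
Round 3 (k=26): L=55 R=143

Answer: 20,18 18,55 55,143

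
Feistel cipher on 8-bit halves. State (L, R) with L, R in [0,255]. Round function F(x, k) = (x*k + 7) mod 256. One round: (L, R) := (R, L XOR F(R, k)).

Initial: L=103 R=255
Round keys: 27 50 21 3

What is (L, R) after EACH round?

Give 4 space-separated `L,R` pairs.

Answer: 255,139 139,210 210,202 202,183

Derivation:
Round 1 (k=27): L=255 R=139
Round 2 (k=50): L=139 R=210
Round 3 (k=21): L=210 R=202
Round 4 (k=3): L=202 R=183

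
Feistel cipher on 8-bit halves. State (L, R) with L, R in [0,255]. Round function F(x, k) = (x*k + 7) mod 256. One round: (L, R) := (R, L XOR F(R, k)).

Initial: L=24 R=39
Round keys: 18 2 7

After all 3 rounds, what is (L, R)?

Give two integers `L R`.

Answer: 230 140

Derivation:
Round 1 (k=18): L=39 R=221
Round 2 (k=2): L=221 R=230
Round 3 (k=7): L=230 R=140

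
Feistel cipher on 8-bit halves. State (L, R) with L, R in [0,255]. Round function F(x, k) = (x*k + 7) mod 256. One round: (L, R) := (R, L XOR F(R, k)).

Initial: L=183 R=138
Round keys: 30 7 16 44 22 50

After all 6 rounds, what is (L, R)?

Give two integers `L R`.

Round 1 (k=30): L=138 R=132
Round 2 (k=7): L=132 R=41
Round 3 (k=16): L=41 R=19
Round 4 (k=44): L=19 R=98
Round 5 (k=22): L=98 R=96
Round 6 (k=50): L=96 R=165

Answer: 96 165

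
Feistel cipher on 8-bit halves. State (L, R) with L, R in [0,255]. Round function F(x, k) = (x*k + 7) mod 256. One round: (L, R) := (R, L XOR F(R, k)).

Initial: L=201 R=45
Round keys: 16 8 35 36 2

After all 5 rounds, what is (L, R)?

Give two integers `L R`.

Answer: 73 82

Derivation:
Round 1 (k=16): L=45 R=30
Round 2 (k=8): L=30 R=218
Round 3 (k=35): L=218 R=203
Round 4 (k=36): L=203 R=73
Round 5 (k=2): L=73 R=82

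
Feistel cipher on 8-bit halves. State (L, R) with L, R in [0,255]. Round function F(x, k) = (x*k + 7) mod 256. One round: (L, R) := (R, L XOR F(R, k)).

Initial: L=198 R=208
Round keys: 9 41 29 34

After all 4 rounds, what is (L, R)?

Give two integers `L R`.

Round 1 (k=9): L=208 R=145
Round 2 (k=41): L=145 R=144
Round 3 (k=29): L=144 R=198
Round 4 (k=34): L=198 R=195

Answer: 198 195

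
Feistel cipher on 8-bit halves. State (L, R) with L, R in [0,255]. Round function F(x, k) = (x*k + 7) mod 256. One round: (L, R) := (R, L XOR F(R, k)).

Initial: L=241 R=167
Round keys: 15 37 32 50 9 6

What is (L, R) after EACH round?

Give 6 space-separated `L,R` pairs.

Answer: 167,33 33,107 107,70 70,216 216,217 217,197

Derivation:
Round 1 (k=15): L=167 R=33
Round 2 (k=37): L=33 R=107
Round 3 (k=32): L=107 R=70
Round 4 (k=50): L=70 R=216
Round 5 (k=9): L=216 R=217
Round 6 (k=6): L=217 R=197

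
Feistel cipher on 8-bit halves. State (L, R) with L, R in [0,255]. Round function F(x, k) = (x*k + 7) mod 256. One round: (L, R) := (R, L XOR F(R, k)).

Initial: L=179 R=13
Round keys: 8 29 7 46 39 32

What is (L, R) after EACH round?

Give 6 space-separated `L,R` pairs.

Round 1 (k=8): L=13 R=220
Round 2 (k=29): L=220 R=254
Round 3 (k=7): L=254 R=37
Round 4 (k=46): L=37 R=83
Round 5 (k=39): L=83 R=137
Round 6 (k=32): L=137 R=116

Answer: 13,220 220,254 254,37 37,83 83,137 137,116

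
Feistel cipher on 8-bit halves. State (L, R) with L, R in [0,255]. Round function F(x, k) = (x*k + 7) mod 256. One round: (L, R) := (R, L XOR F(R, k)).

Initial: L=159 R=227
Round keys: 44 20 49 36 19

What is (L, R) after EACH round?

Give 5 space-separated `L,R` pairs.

Round 1 (k=44): L=227 R=148
Round 2 (k=20): L=148 R=116
Round 3 (k=49): L=116 R=175
Round 4 (k=36): L=175 R=215
Round 5 (k=19): L=215 R=83

Answer: 227,148 148,116 116,175 175,215 215,83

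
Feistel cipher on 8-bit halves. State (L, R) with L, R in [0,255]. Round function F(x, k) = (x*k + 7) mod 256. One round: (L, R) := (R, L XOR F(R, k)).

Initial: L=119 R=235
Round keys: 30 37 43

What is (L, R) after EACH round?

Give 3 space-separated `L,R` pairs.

Round 1 (k=30): L=235 R=230
Round 2 (k=37): L=230 R=174
Round 3 (k=43): L=174 R=167

Answer: 235,230 230,174 174,167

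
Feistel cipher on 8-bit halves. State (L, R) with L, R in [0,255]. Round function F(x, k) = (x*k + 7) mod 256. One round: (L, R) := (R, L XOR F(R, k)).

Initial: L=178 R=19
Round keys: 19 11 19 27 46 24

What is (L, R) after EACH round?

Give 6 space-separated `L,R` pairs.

Round 1 (k=19): L=19 R=194
Round 2 (k=11): L=194 R=78
Round 3 (k=19): L=78 R=19
Round 4 (k=27): L=19 R=70
Round 5 (k=46): L=70 R=136
Round 6 (k=24): L=136 R=129

Answer: 19,194 194,78 78,19 19,70 70,136 136,129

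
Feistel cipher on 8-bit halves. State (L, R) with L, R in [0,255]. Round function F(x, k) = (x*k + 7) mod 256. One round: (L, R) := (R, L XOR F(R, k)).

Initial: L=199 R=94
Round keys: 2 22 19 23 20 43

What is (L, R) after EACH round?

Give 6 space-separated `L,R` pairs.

Answer: 94,4 4,1 1,30 30,184 184,121 121,226

Derivation:
Round 1 (k=2): L=94 R=4
Round 2 (k=22): L=4 R=1
Round 3 (k=19): L=1 R=30
Round 4 (k=23): L=30 R=184
Round 5 (k=20): L=184 R=121
Round 6 (k=43): L=121 R=226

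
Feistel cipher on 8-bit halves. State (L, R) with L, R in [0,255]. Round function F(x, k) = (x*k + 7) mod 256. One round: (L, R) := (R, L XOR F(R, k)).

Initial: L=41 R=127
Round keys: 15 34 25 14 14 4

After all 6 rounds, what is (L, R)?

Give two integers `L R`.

Round 1 (k=15): L=127 R=81
Round 2 (k=34): L=81 R=182
Round 3 (k=25): L=182 R=156
Round 4 (k=14): L=156 R=57
Round 5 (k=14): L=57 R=185
Round 6 (k=4): L=185 R=210

Answer: 185 210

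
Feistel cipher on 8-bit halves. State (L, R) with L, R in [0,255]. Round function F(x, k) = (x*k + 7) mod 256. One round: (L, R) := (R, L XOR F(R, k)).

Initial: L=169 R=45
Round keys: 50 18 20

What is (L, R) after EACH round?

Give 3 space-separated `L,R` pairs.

Answer: 45,120 120,90 90,119

Derivation:
Round 1 (k=50): L=45 R=120
Round 2 (k=18): L=120 R=90
Round 3 (k=20): L=90 R=119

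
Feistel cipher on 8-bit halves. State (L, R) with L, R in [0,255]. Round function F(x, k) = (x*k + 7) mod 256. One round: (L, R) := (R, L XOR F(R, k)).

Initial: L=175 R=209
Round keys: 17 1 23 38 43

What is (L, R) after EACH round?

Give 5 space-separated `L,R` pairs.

Round 1 (k=17): L=209 R=71
Round 2 (k=1): L=71 R=159
Round 3 (k=23): L=159 R=23
Round 4 (k=38): L=23 R=238
Round 5 (k=43): L=238 R=22

Answer: 209,71 71,159 159,23 23,238 238,22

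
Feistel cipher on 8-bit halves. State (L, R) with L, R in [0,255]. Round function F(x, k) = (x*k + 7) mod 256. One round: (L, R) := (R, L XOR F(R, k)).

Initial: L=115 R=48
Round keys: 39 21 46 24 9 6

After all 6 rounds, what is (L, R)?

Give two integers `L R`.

Round 1 (k=39): L=48 R=36
Round 2 (k=21): L=36 R=203
Round 3 (k=46): L=203 R=165
Round 4 (k=24): L=165 R=180
Round 5 (k=9): L=180 R=254
Round 6 (k=6): L=254 R=79

Answer: 254 79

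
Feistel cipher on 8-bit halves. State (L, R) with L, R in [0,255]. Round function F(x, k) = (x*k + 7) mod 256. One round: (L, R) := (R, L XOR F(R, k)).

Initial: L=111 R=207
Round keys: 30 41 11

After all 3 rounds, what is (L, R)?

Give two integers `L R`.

Round 1 (k=30): L=207 R=38
Round 2 (k=41): L=38 R=210
Round 3 (k=11): L=210 R=43

Answer: 210 43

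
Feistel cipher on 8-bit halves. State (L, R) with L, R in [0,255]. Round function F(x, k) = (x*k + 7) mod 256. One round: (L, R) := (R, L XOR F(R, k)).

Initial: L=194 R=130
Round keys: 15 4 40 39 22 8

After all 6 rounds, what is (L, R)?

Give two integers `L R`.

Answer: 83 65

Derivation:
Round 1 (k=15): L=130 R=103
Round 2 (k=4): L=103 R=33
Round 3 (k=40): L=33 R=72
Round 4 (k=39): L=72 R=222
Round 5 (k=22): L=222 R=83
Round 6 (k=8): L=83 R=65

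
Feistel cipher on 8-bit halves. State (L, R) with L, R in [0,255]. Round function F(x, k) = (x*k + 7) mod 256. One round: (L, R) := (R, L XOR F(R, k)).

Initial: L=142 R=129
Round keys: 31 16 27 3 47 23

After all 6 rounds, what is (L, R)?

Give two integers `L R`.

Round 1 (k=31): L=129 R=40
Round 2 (k=16): L=40 R=6
Round 3 (k=27): L=6 R=129
Round 4 (k=3): L=129 R=140
Round 5 (k=47): L=140 R=58
Round 6 (k=23): L=58 R=177

Answer: 58 177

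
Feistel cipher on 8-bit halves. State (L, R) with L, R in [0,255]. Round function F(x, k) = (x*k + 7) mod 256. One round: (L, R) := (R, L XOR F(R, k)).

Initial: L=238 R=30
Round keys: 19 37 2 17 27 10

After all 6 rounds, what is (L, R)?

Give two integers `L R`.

Answer: 48 156

Derivation:
Round 1 (k=19): L=30 R=175
Round 2 (k=37): L=175 R=76
Round 3 (k=2): L=76 R=48
Round 4 (k=17): L=48 R=123
Round 5 (k=27): L=123 R=48
Round 6 (k=10): L=48 R=156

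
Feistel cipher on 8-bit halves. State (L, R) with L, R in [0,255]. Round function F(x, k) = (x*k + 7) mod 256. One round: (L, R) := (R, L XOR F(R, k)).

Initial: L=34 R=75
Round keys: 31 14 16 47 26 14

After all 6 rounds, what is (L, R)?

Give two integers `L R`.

Answer: 170 13

Derivation:
Round 1 (k=31): L=75 R=62
Round 2 (k=14): L=62 R=32
Round 3 (k=16): L=32 R=57
Round 4 (k=47): L=57 R=94
Round 5 (k=26): L=94 R=170
Round 6 (k=14): L=170 R=13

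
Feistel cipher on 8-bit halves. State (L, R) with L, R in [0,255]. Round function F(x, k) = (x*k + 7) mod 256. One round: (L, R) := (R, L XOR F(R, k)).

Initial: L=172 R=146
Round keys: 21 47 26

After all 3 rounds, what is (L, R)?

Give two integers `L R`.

Answer: 88 90

Derivation:
Round 1 (k=21): L=146 R=173
Round 2 (k=47): L=173 R=88
Round 3 (k=26): L=88 R=90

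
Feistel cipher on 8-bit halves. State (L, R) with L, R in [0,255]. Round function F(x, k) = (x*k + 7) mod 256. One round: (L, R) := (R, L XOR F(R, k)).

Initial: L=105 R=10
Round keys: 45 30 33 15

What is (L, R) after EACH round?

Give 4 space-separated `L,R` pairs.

Answer: 10,160 160,205 205,212 212,190

Derivation:
Round 1 (k=45): L=10 R=160
Round 2 (k=30): L=160 R=205
Round 3 (k=33): L=205 R=212
Round 4 (k=15): L=212 R=190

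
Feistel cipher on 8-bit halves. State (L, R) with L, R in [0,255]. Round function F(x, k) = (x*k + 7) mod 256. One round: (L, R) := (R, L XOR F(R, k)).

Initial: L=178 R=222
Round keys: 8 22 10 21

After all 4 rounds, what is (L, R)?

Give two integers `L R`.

Answer: 240 156

Derivation:
Round 1 (k=8): L=222 R=69
Round 2 (k=22): L=69 R=43
Round 3 (k=10): L=43 R=240
Round 4 (k=21): L=240 R=156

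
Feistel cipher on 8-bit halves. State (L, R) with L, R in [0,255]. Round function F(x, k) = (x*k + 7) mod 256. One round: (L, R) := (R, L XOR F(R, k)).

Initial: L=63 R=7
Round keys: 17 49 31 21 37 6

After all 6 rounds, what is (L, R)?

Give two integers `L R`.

Round 1 (k=17): L=7 R=65
Round 2 (k=49): L=65 R=127
Round 3 (k=31): L=127 R=41
Round 4 (k=21): L=41 R=27
Round 5 (k=37): L=27 R=199
Round 6 (k=6): L=199 R=170

Answer: 199 170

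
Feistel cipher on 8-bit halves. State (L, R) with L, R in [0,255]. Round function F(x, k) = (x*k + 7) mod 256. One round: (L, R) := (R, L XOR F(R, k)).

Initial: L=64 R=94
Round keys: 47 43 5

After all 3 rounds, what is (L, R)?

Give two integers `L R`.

Round 1 (k=47): L=94 R=9
Round 2 (k=43): L=9 R=212
Round 3 (k=5): L=212 R=34

Answer: 212 34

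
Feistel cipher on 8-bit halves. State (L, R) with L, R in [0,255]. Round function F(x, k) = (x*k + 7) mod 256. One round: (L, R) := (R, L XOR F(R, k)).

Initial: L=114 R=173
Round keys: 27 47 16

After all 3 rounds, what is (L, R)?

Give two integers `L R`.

Round 1 (k=27): L=173 R=52
Round 2 (k=47): L=52 R=62
Round 3 (k=16): L=62 R=211

Answer: 62 211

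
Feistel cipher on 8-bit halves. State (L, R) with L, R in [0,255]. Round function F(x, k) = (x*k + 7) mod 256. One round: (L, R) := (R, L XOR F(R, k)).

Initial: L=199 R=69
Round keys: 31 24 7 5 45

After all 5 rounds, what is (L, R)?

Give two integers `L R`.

Round 1 (k=31): L=69 R=165
Round 2 (k=24): L=165 R=58
Round 3 (k=7): L=58 R=56
Round 4 (k=5): L=56 R=37
Round 5 (k=45): L=37 R=176

Answer: 37 176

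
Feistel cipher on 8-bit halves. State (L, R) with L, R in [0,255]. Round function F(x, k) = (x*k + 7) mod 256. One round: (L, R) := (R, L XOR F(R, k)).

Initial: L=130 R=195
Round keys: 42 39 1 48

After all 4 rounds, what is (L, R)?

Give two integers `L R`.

Answer: 229 172

Derivation:
Round 1 (k=42): L=195 R=135
Round 2 (k=39): L=135 R=91
Round 3 (k=1): L=91 R=229
Round 4 (k=48): L=229 R=172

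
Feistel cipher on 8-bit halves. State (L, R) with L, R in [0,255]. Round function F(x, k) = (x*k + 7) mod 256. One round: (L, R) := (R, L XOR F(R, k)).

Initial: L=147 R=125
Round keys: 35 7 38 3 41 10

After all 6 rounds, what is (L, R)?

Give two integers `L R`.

Answer: 23 249

Derivation:
Round 1 (k=35): L=125 R=141
Round 2 (k=7): L=141 R=159
Round 3 (k=38): L=159 R=44
Round 4 (k=3): L=44 R=20
Round 5 (k=41): L=20 R=23
Round 6 (k=10): L=23 R=249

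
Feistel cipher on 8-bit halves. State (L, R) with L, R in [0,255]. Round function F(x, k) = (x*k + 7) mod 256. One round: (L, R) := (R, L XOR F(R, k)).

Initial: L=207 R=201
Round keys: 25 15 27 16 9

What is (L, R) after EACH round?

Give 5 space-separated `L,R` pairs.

Round 1 (k=25): L=201 R=103
Round 2 (k=15): L=103 R=217
Round 3 (k=27): L=217 R=141
Round 4 (k=16): L=141 R=14
Round 5 (k=9): L=14 R=8

Answer: 201,103 103,217 217,141 141,14 14,8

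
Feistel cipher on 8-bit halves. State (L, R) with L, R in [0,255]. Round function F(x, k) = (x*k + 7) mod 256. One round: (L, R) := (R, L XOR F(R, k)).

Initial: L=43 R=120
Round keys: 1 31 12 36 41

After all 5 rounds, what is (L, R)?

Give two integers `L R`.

Answer: 40 176

Derivation:
Round 1 (k=1): L=120 R=84
Round 2 (k=31): L=84 R=75
Round 3 (k=12): L=75 R=223
Round 4 (k=36): L=223 R=40
Round 5 (k=41): L=40 R=176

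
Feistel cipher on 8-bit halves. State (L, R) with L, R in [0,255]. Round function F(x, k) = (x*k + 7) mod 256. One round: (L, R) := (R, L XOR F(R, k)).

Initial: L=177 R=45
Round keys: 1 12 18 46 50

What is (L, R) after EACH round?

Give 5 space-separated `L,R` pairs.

Answer: 45,133 133,110 110,70 70,245 245,167

Derivation:
Round 1 (k=1): L=45 R=133
Round 2 (k=12): L=133 R=110
Round 3 (k=18): L=110 R=70
Round 4 (k=46): L=70 R=245
Round 5 (k=50): L=245 R=167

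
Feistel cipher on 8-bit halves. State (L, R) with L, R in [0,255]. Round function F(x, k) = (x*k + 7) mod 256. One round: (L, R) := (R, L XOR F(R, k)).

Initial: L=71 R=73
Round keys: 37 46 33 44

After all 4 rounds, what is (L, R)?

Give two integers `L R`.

Round 1 (k=37): L=73 R=211
Round 2 (k=46): L=211 R=184
Round 3 (k=33): L=184 R=108
Round 4 (k=44): L=108 R=47

Answer: 108 47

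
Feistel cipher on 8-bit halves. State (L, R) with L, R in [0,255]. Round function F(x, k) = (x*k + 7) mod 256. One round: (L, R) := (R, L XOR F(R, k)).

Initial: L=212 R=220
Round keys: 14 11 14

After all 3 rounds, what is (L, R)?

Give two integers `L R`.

Round 1 (k=14): L=220 R=219
Round 2 (k=11): L=219 R=172
Round 3 (k=14): L=172 R=180

Answer: 172 180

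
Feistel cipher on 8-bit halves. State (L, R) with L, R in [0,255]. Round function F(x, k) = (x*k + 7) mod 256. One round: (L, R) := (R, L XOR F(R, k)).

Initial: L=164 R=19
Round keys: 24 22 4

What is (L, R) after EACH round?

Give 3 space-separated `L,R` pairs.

Answer: 19,107 107,42 42,196

Derivation:
Round 1 (k=24): L=19 R=107
Round 2 (k=22): L=107 R=42
Round 3 (k=4): L=42 R=196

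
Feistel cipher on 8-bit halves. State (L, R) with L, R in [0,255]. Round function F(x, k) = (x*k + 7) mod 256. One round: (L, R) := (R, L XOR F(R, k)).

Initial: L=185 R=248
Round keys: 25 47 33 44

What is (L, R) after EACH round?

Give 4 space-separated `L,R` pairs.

Round 1 (k=25): L=248 R=134
Round 2 (k=47): L=134 R=89
Round 3 (k=33): L=89 R=6
Round 4 (k=44): L=6 R=86

Answer: 248,134 134,89 89,6 6,86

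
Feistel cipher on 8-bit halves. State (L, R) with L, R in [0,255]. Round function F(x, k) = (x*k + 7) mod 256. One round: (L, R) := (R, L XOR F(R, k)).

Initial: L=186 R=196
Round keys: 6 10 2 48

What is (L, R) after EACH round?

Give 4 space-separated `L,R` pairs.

Round 1 (k=6): L=196 R=37
Round 2 (k=10): L=37 R=189
Round 3 (k=2): L=189 R=164
Round 4 (k=48): L=164 R=122

Answer: 196,37 37,189 189,164 164,122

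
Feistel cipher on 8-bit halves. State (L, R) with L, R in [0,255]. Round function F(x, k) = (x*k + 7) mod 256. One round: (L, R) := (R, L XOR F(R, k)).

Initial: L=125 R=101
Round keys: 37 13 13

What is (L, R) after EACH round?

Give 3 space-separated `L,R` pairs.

Round 1 (k=37): L=101 R=221
Round 2 (k=13): L=221 R=37
Round 3 (k=13): L=37 R=53

Answer: 101,221 221,37 37,53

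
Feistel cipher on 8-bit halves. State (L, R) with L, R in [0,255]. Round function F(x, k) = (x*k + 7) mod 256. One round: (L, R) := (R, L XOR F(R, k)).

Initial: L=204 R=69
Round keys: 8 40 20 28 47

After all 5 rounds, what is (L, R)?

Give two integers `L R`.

Answer: 237 230

Derivation:
Round 1 (k=8): L=69 R=227
Round 2 (k=40): L=227 R=58
Round 3 (k=20): L=58 R=108
Round 4 (k=28): L=108 R=237
Round 5 (k=47): L=237 R=230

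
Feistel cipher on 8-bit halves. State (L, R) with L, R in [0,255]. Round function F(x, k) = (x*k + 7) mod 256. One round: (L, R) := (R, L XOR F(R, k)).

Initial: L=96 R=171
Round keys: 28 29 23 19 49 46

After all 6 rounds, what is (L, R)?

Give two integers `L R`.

Answer: 111 230

Derivation:
Round 1 (k=28): L=171 R=219
Round 2 (k=29): L=219 R=125
Round 3 (k=23): L=125 R=153
Round 4 (k=19): L=153 R=31
Round 5 (k=49): L=31 R=111
Round 6 (k=46): L=111 R=230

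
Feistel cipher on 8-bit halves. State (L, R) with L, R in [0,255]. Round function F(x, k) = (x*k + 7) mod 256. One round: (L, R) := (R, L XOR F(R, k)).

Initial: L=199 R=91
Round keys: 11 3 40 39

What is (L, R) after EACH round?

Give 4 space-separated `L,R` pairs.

Answer: 91,55 55,247 247,168 168,104

Derivation:
Round 1 (k=11): L=91 R=55
Round 2 (k=3): L=55 R=247
Round 3 (k=40): L=247 R=168
Round 4 (k=39): L=168 R=104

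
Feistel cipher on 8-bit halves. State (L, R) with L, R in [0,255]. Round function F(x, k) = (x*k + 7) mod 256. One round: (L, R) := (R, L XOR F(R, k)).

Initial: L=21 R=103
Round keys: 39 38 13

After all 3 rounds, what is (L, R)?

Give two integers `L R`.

Answer: 210 28

Derivation:
Round 1 (k=39): L=103 R=173
Round 2 (k=38): L=173 R=210
Round 3 (k=13): L=210 R=28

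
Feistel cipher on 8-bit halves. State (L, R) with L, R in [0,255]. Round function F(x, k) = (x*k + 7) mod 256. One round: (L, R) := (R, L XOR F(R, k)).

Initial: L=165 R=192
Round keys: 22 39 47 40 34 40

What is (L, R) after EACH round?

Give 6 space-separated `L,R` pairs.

Round 1 (k=22): L=192 R=34
Round 2 (k=39): L=34 R=245
Round 3 (k=47): L=245 R=32
Round 4 (k=40): L=32 R=242
Round 5 (k=34): L=242 R=11
Round 6 (k=40): L=11 R=77

Answer: 192,34 34,245 245,32 32,242 242,11 11,77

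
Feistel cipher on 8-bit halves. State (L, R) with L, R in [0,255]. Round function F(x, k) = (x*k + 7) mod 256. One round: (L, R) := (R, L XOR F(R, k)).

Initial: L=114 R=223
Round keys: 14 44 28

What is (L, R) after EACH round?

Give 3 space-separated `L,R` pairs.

Round 1 (k=14): L=223 R=75
Round 2 (k=44): L=75 R=52
Round 3 (k=28): L=52 R=252

Answer: 223,75 75,52 52,252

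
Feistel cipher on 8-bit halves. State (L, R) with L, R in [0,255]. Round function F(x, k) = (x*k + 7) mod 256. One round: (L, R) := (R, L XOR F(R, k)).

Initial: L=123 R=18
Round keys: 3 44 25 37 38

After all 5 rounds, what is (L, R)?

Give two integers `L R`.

Round 1 (k=3): L=18 R=70
Round 2 (k=44): L=70 R=29
Round 3 (k=25): L=29 R=154
Round 4 (k=37): L=154 R=84
Round 5 (k=38): L=84 R=229

Answer: 84 229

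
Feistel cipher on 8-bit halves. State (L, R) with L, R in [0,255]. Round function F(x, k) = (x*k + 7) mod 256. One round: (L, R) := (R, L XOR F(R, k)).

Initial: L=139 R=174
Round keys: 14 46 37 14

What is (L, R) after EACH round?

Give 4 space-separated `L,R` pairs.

Round 1 (k=14): L=174 R=0
Round 2 (k=46): L=0 R=169
Round 3 (k=37): L=169 R=116
Round 4 (k=14): L=116 R=246

Answer: 174,0 0,169 169,116 116,246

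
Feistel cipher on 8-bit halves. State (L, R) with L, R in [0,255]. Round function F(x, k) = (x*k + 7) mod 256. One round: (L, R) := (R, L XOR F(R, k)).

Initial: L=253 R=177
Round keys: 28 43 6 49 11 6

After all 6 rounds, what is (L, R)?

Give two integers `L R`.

Round 1 (k=28): L=177 R=158
Round 2 (k=43): L=158 R=32
Round 3 (k=6): L=32 R=89
Round 4 (k=49): L=89 R=48
Round 5 (k=11): L=48 R=78
Round 6 (k=6): L=78 R=235

Answer: 78 235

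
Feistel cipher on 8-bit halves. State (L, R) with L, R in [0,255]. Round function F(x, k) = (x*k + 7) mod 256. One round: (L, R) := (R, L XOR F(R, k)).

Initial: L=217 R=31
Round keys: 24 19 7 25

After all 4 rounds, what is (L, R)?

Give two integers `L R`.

Answer: 151 208

Derivation:
Round 1 (k=24): L=31 R=54
Round 2 (k=19): L=54 R=22
Round 3 (k=7): L=22 R=151
Round 4 (k=25): L=151 R=208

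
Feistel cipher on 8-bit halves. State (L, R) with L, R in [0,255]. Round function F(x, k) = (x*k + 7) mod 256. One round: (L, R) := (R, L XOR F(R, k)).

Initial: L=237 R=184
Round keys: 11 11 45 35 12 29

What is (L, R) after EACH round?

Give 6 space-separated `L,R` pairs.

Answer: 184,2 2,165 165,10 10,192 192,13 13,64

Derivation:
Round 1 (k=11): L=184 R=2
Round 2 (k=11): L=2 R=165
Round 3 (k=45): L=165 R=10
Round 4 (k=35): L=10 R=192
Round 5 (k=12): L=192 R=13
Round 6 (k=29): L=13 R=64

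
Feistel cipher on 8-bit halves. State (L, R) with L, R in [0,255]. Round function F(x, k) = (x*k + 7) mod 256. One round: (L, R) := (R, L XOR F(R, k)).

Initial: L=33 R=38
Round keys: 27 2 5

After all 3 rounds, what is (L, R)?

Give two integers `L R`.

Answer: 113 20

Derivation:
Round 1 (k=27): L=38 R=40
Round 2 (k=2): L=40 R=113
Round 3 (k=5): L=113 R=20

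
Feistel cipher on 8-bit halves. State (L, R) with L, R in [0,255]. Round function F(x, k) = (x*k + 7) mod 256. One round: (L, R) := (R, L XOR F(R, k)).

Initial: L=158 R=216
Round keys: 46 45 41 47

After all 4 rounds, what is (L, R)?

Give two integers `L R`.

Round 1 (k=46): L=216 R=73
Round 2 (k=45): L=73 R=4
Round 3 (k=41): L=4 R=226
Round 4 (k=47): L=226 R=129

Answer: 226 129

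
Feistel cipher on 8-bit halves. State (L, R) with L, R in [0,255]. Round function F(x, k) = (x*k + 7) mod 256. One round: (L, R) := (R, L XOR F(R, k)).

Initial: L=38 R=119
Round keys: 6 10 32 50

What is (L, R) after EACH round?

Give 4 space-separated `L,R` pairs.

Round 1 (k=6): L=119 R=247
Round 2 (k=10): L=247 R=218
Round 3 (k=32): L=218 R=176
Round 4 (k=50): L=176 R=189

Answer: 119,247 247,218 218,176 176,189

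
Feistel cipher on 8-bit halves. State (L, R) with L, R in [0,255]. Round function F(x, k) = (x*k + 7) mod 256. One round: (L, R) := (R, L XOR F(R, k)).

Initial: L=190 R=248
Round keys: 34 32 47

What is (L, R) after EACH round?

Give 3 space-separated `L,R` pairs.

Round 1 (k=34): L=248 R=73
Round 2 (k=32): L=73 R=223
Round 3 (k=47): L=223 R=177

Answer: 248,73 73,223 223,177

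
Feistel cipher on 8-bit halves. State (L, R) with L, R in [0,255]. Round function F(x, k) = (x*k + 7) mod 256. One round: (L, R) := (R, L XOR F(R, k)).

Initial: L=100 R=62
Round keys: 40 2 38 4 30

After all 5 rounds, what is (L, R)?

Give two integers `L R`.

Round 1 (k=40): L=62 R=211
Round 2 (k=2): L=211 R=147
Round 3 (k=38): L=147 R=10
Round 4 (k=4): L=10 R=188
Round 5 (k=30): L=188 R=5

Answer: 188 5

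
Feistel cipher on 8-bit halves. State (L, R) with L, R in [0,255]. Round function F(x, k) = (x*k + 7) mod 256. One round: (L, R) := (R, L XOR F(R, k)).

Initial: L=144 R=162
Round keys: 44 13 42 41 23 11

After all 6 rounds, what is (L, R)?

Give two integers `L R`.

Answer: 32 80

Derivation:
Round 1 (k=44): L=162 R=79
Round 2 (k=13): L=79 R=168
Round 3 (k=42): L=168 R=216
Round 4 (k=41): L=216 R=55
Round 5 (k=23): L=55 R=32
Round 6 (k=11): L=32 R=80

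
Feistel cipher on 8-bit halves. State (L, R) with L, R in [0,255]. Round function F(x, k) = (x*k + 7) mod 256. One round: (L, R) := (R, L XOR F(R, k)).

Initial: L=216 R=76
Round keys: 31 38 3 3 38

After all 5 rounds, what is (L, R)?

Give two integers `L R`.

Round 1 (k=31): L=76 R=227
Round 2 (k=38): L=227 R=245
Round 3 (k=3): L=245 R=5
Round 4 (k=3): L=5 R=227
Round 5 (k=38): L=227 R=188

Answer: 227 188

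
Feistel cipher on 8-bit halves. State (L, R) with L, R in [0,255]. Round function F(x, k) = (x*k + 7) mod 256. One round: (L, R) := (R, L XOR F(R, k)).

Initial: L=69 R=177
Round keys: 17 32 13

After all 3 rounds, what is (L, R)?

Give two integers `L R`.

Answer: 22 168

Derivation:
Round 1 (k=17): L=177 R=141
Round 2 (k=32): L=141 R=22
Round 3 (k=13): L=22 R=168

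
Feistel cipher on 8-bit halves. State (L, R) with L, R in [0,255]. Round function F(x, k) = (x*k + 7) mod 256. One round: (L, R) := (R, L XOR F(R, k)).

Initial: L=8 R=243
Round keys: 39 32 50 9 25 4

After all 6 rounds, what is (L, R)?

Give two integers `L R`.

Round 1 (k=39): L=243 R=4
Round 2 (k=32): L=4 R=116
Round 3 (k=50): L=116 R=171
Round 4 (k=9): L=171 R=126
Round 5 (k=25): L=126 R=254
Round 6 (k=4): L=254 R=129

Answer: 254 129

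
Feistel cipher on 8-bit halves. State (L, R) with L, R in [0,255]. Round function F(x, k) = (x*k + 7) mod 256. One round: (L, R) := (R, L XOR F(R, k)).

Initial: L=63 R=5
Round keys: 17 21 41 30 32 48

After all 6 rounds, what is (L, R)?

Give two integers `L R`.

Answer: 6 161

Derivation:
Round 1 (k=17): L=5 R=99
Round 2 (k=21): L=99 R=35
Round 3 (k=41): L=35 R=193
Round 4 (k=30): L=193 R=134
Round 5 (k=32): L=134 R=6
Round 6 (k=48): L=6 R=161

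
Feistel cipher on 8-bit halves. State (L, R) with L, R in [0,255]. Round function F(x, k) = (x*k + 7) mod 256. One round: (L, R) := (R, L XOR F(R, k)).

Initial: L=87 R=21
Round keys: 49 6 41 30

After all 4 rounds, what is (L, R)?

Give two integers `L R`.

Answer: 248 43

Derivation:
Round 1 (k=49): L=21 R=91
Round 2 (k=6): L=91 R=60
Round 3 (k=41): L=60 R=248
Round 4 (k=30): L=248 R=43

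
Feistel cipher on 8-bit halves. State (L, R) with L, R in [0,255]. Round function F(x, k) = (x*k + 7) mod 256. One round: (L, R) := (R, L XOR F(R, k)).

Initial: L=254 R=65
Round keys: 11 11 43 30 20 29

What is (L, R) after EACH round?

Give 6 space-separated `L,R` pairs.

Round 1 (k=11): L=65 R=44
Round 2 (k=11): L=44 R=170
Round 3 (k=43): L=170 R=185
Round 4 (k=30): L=185 R=31
Round 5 (k=20): L=31 R=202
Round 6 (k=29): L=202 R=246

Answer: 65,44 44,170 170,185 185,31 31,202 202,246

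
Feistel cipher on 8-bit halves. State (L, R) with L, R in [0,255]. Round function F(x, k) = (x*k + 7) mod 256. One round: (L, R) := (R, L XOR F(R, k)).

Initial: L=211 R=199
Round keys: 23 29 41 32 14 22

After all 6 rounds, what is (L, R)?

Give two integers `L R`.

Round 1 (k=23): L=199 R=59
Round 2 (k=29): L=59 R=113
Round 3 (k=41): L=113 R=27
Round 4 (k=32): L=27 R=22
Round 5 (k=14): L=22 R=32
Round 6 (k=22): L=32 R=209

Answer: 32 209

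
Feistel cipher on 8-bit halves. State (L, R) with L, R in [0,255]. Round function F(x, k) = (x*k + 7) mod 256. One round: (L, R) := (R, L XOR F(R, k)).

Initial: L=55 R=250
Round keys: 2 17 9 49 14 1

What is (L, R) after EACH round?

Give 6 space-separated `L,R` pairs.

Answer: 250,204 204,105 105,116 116,82 82,247 247,172

Derivation:
Round 1 (k=2): L=250 R=204
Round 2 (k=17): L=204 R=105
Round 3 (k=9): L=105 R=116
Round 4 (k=49): L=116 R=82
Round 5 (k=14): L=82 R=247
Round 6 (k=1): L=247 R=172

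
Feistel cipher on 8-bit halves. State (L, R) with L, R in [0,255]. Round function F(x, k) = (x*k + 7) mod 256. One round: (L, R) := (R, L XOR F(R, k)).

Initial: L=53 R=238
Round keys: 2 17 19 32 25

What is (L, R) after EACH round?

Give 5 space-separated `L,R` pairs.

Answer: 238,214 214,211 211,102 102,20 20,157

Derivation:
Round 1 (k=2): L=238 R=214
Round 2 (k=17): L=214 R=211
Round 3 (k=19): L=211 R=102
Round 4 (k=32): L=102 R=20
Round 5 (k=25): L=20 R=157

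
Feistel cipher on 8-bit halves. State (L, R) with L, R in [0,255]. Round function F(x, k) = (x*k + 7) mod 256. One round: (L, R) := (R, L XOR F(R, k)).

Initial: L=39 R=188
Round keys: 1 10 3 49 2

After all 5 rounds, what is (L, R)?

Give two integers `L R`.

Answer: 248 19

Derivation:
Round 1 (k=1): L=188 R=228
Round 2 (k=10): L=228 R=83
Round 3 (k=3): L=83 R=228
Round 4 (k=49): L=228 R=248
Round 5 (k=2): L=248 R=19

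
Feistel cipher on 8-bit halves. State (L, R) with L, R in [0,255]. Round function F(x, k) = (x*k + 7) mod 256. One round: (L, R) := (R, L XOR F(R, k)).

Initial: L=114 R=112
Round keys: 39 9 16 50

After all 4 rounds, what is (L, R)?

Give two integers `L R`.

Round 1 (k=39): L=112 R=101
Round 2 (k=9): L=101 R=228
Round 3 (k=16): L=228 R=34
Round 4 (k=50): L=34 R=79

Answer: 34 79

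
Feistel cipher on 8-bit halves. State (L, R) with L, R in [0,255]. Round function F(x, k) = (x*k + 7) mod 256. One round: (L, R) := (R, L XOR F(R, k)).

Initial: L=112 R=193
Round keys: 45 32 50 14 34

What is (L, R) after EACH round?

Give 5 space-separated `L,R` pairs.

Answer: 193,132 132,70 70,55 55,79 79,178

Derivation:
Round 1 (k=45): L=193 R=132
Round 2 (k=32): L=132 R=70
Round 3 (k=50): L=70 R=55
Round 4 (k=14): L=55 R=79
Round 5 (k=34): L=79 R=178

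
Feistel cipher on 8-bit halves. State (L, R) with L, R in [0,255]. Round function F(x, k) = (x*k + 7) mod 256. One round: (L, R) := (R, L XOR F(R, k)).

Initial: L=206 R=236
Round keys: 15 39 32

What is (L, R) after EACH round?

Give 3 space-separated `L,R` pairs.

Answer: 236,21 21,214 214,210

Derivation:
Round 1 (k=15): L=236 R=21
Round 2 (k=39): L=21 R=214
Round 3 (k=32): L=214 R=210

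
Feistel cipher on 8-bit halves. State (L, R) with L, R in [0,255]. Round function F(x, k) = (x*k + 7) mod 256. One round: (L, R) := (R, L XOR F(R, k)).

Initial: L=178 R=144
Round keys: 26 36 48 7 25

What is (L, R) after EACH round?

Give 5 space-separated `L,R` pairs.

Answer: 144,21 21,107 107,2 2,126 126,87

Derivation:
Round 1 (k=26): L=144 R=21
Round 2 (k=36): L=21 R=107
Round 3 (k=48): L=107 R=2
Round 4 (k=7): L=2 R=126
Round 5 (k=25): L=126 R=87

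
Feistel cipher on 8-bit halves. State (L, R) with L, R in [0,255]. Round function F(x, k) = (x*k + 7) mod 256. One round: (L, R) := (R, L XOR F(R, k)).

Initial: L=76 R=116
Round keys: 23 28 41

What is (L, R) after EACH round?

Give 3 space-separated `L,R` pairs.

Answer: 116,63 63,159 159,65

Derivation:
Round 1 (k=23): L=116 R=63
Round 2 (k=28): L=63 R=159
Round 3 (k=41): L=159 R=65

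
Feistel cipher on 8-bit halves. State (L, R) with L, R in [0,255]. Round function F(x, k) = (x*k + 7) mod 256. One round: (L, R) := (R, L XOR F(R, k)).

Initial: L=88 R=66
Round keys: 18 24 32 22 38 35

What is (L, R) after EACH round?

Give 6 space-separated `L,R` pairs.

Answer: 66,243 243,141 141,84 84,178 178,39 39,238

Derivation:
Round 1 (k=18): L=66 R=243
Round 2 (k=24): L=243 R=141
Round 3 (k=32): L=141 R=84
Round 4 (k=22): L=84 R=178
Round 5 (k=38): L=178 R=39
Round 6 (k=35): L=39 R=238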